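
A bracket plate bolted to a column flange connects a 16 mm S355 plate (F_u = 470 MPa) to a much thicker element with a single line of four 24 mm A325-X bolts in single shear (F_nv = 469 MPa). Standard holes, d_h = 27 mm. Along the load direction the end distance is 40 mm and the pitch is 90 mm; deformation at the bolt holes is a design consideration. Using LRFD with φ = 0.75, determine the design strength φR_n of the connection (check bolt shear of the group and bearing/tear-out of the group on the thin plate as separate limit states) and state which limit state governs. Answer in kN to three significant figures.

637 kN (bolt shear governs)

Bolt shear: A_b = π·24²/4 = 452.4 mm²; R_n = 469 × 452.4 × 4 × 1 / 1000 = 848.7 kN → 0.75 × 848.7 = 637 kN.
Bearing (1.2 l_c t F_u ≤ 2.4 d t F_u): upper limit = 2.4·24·16·470 / 1000 = 433.2 kN.
  Edge l_c = 40 − 27/2 = 26.5 → r_n = 239.1 kN; interior l_c = 90 − 27 = 63 → r_n = 433.2 kN.
  R_n,bearing = 1·239.1 + 3·433.2 = 1539 kN → 0.75 × 1539 = 1150 kN.
Bolt shear governs: 637 kN.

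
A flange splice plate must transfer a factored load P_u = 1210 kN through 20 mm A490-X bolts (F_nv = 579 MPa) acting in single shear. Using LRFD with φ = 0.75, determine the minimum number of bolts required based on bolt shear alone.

9 bolts

A_b = π·20²/4 = 314.2 mm².
Per-bolt design strength φR_n = 0.75 × 579 × 314.2 × 1 / 1000 = 136.4 kN.
n ≥ 1210 / 136.4 = 8.869 → use 9 bolts.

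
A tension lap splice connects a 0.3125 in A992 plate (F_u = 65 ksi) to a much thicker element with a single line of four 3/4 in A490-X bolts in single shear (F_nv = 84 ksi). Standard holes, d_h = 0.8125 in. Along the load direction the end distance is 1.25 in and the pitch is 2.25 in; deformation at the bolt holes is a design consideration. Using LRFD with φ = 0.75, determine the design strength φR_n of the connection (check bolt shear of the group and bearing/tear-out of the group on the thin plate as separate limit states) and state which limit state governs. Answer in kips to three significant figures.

94.3 kips (bearing governs)

Bolt shear: A_b = π·0.75²/4 = 0.4418 in²; R_n = 84 × 0.4418 × 4 × 1 = 148.4 kips → 0.75 × 148.4 = 111 kips.
Bearing (1.2 l_c t F_u ≤ 2.4 d t F_u): upper limit = 2.4·0.75·0.3125·65 = 36.56 kips.
  Edge l_c = 1.25 − 0.8125/2 = 0.8438 → r_n = 20.57 kips; interior l_c = 2.25 − 0.8125 = 1.438 → r_n = 35.04 kips.
  R_n,bearing = 1·20.57 + 3·35.04 = 125.7 kips → 0.75 × 125.7 = 94.3 kips.
Bearing governs: 94.3 kips.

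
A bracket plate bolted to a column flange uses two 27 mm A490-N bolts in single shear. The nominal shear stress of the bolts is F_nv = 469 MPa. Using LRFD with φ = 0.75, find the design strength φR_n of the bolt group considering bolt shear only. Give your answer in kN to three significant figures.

A_b = π × 27² / 4 = 572.6 mm².
R_n = F_nv · A_b · n · n_s = 469 × 572.6 × 2 × 1 / 1000 = 537.1 kN.
Design strength φR_n = 0.75 × 537.1 = 403 kN.

403 kN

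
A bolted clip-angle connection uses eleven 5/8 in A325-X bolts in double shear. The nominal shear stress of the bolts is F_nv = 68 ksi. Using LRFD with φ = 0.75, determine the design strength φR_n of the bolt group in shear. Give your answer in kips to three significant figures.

A_b = π × 0.625² / 4 = 0.3068 in².
R_n = F_nv · A_b · n · n_s = 68 × 0.3068 × 11 × 2 = 459 kips.
Design strength φR_n = 0.75 × 459 = 344 kips.

344 kips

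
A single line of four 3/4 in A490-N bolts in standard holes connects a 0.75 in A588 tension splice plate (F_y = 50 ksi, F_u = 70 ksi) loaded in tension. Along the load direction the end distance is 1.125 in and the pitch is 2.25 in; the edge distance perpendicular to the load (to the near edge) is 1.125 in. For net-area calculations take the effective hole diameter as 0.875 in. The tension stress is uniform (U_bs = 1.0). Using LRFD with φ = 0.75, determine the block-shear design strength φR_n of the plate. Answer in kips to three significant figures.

Shear plane L_v = 1.125 + 3·2.25 = 7.875 in; A_gv = 7.875 × 0.75 = 5.906 in².
A_nv = (7.875 − 3.5·0.875) × 0.75 = 3.609 in².
A_nt = (1.125 − 0.5·0.875) × 0.75 = 0.5156 in².
0.6 F_u A_nv = 151.6 kips; 0.6 F_y A_gv = 177.2 kips → shear rupture governs the shear term.
R_n = 151.6 + 1.0 × 70 × 0.5156 = 187.7 kips.
Design strength φR_n = 0.75 × 187.7 = 141 kips.

141 kips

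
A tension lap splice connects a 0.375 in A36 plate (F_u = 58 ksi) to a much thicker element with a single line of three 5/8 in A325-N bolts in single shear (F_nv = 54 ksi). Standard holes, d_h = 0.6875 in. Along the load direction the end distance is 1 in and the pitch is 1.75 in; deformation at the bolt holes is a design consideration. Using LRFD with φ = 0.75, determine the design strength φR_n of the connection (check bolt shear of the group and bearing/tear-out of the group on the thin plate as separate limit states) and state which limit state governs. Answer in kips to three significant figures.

37.3 kips (bolt shear governs)

Bolt shear: A_b = π·0.625²/4 = 0.3068 in²; R_n = 54 × 0.3068 × 3 × 1 = 49.7 kips → 0.75 × 49.7 = 37.3 kips.
Bearing (1.2 l_c t F_u ≤ 2.4 d t F_u): upper limit = 2.4·0.625·0.375·58 = 32.62 kips.
  Edge l_c = 1 − 0.6875/2 = 0.6562 → r_n = 17.13 kips; interior l_c = 1.75 − 0.6875 = 1.062 → r_n = 27.73 kips.
  R_n,bearing = 1·17.13 + 2·27.73 = 72.59 kips → 0.75 × 72.59 = 54.4 kips.
Bolt shear governs: 37.3 kips.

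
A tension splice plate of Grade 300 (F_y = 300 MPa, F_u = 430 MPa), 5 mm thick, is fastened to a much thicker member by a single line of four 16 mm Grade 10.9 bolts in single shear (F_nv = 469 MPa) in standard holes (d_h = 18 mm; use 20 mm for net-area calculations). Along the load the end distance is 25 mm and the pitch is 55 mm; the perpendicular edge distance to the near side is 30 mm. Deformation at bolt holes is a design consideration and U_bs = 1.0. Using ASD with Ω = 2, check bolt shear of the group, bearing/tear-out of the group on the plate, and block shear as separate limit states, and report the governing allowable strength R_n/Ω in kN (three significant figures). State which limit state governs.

98.9 kN (block shear governs)

Bolt shear: A_b = π·16²/4 = 201.1 mm²; R_n = 469 × 201.1 × 4 × 1 / 1000 = 377.2 kN → 377.2 / 2 = 189 kN.
Bearing: edge l_c = 16, r_n = 41.28 kN; interior l_c = 37, r_n = 82.56 kN; R_n = 41.28 + 3·82.56 = 289 kN → 144 kN.
Block shear: A_gv = 950, A_nv = 600, A_nt = 100 mm²; R_n = min(0.6F_uA_nv, 0.6F_yA_gv) + U_bs·F_u·A_nt = 197.8 kN → 98.9 kN.
Block shear governs: 98.9 kN.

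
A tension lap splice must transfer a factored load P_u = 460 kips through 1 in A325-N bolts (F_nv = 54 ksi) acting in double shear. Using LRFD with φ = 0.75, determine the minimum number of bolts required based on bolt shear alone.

A_b = π·1²/4 = 0.7854 in².
Per-bolt design strength φR_n = 0.75 × 54 × 0.7854 × 2 = 63.62 kips.
n ≥ 460 / 63.62 = 7.231 → use 8 bolts.

8 bolts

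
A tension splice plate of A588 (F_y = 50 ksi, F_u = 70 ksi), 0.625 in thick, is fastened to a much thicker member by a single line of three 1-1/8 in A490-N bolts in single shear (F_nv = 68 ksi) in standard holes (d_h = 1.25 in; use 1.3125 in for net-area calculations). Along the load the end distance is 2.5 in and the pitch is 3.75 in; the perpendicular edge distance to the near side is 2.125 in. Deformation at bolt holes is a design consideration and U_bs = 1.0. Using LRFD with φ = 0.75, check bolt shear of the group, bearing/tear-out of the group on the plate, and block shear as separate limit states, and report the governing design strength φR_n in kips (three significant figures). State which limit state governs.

152 kips (bolt shear governs)

Bolt shear: A_b = π·1.125²/4 = 0.994 in²; R_n = 68 × 0.994 × 3 × 1 = 202.8 kips → 0.75 × 202.8 = 152 kips.
Bearing: edge l_c = 1.875, r_n = 98.44 kips; interior l_c = 2.5, r_n = 118.1 kips; R_n = 98.44 + 2·118.1 = 334.7 kips → 251 kips.
Block shear: A_gv = 6.25, A_nv = 4.199, A_nt = 0.918 in²; R_n = min(0.6F_uA_nv, 0.6F_yA_gv) + U_bs·F_u·A_nt = 240.6 kips → 180 kips.
Bolt shear governs: 152 kips.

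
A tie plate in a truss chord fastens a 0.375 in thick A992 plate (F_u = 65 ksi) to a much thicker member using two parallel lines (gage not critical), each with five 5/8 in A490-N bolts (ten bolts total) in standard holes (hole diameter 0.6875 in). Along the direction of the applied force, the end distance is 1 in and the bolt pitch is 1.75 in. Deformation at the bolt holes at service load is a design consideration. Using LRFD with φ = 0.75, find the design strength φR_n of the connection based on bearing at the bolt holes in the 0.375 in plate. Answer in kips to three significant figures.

215 kips

Per bolt r_n = 1.2 l_c t F_u ≤ 2.4 d t F_u; upper limit = 2.4 × 0.625 × 0.375 × 65 = 36.56 kips.
Edge bolt: l_c = 1 − 0.6875/2 = 0.6562 in → 1.2 × 0.6562 × 0.375 × 65 = 19.2 → r_n = 19.2 kips.
Interior bolts: l_c = 1.75 − 0.6875 = 1.062 in → 1.2 × 1.062 × 0.375 × 65 = 31.08 → r_n = 31.08 kips.
R_n = 2 × 19.2 + 8 × 31.08 = 287 kips.
Design strength φR_n = 0.75 × 287 = 215 kips.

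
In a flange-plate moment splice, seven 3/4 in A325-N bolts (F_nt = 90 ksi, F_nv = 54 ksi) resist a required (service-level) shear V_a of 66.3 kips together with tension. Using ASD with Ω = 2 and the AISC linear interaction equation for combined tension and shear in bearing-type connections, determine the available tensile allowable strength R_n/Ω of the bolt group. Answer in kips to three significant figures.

A_b = π·0.75²/4 = 0.4418 in²; f_rv = 66.3 / (7 × 0.4418) = 21.44 ksi.
F'_nt = 1.3 F_nt − (Ω F_nt / F_nv) f_rv = 1.3·90 − (2·90/54)·21.44 = 45.54 ksi, capped at F_nt → F'_nt = 45.54 ksi.
R_n = F'_nt · A_b · n = 45.54 × 0.4418 × 7 = 140.8 kips.
Allowable strength R_n/Ω = 140.8 / 2 = 70.4 kips.

70.4 kips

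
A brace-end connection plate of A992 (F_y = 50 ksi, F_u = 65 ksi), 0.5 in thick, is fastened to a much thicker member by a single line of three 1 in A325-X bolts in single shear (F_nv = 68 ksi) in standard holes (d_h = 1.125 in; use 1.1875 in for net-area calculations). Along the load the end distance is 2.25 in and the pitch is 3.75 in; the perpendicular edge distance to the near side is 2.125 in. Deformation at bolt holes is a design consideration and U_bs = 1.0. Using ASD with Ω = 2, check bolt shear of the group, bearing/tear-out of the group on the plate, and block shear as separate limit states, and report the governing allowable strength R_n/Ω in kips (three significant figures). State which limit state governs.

80.1 kips (bolt shear governs)

Bolt shear: A_b = π·1²/4 = 0.7854 in²; R_n = 68 × 0.7854 × 3 × 1 = 160.2 kips → 160.2 / 2 = 80.1 kips.
Bearing: edge l_c = 1.688, r_n = 65.81 kips; interior l_c = 2.625, r_n = 78 kips; R_n = 65.81 + 2·78 = 221.8 kips → 111 kips.
Block shear: A_gv = 4.875, A_nv = 3.391, A_nt = 0.7656 in²; R_n = min(0.6F_uA_nv, 0.6F_yA_gv) + U_bs·F_u·A_nt = 182 kips → 91 kips.
Bolt shear governs: 80.1 kips.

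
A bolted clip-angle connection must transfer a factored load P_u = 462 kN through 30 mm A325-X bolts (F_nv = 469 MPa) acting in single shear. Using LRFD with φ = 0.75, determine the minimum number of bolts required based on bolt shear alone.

2 bolts

A_b = π·30²/4 = 706.9 mm².
Per-bolt design strength φR_n = 0.75 × 469 × 706.9 × 1 / 1000 = 248.6 kN.
n ≥ 462 / 248.6 = 1.858 → use 2 bolts.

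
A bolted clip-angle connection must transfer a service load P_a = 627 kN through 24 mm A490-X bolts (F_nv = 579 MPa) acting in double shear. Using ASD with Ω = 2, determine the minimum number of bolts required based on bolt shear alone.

A_b = π·24²/4 = 452.4 mm².
Per-bolt allowable strength R_n/Ω = 579 × 452.4 × 2 / 1000 / 2 = 261.9 kN.
n ≥ 627 / 261.9 = 2.394 → use 3 bolts.

3 bolts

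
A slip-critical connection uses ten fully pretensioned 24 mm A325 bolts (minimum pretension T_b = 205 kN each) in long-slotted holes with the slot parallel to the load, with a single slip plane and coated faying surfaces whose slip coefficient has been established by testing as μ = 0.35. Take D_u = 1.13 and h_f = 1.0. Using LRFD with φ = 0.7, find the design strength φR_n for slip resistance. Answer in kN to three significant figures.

R_n = μ · D_u · h_f · T_b · n_s · n_b = 0.35 × 1.13 × 1.0 × 205 × 1 × 10 = 810.8 kN.
Design strength φR_n = 0.7 × 810.8 = 568 kN.

568 kN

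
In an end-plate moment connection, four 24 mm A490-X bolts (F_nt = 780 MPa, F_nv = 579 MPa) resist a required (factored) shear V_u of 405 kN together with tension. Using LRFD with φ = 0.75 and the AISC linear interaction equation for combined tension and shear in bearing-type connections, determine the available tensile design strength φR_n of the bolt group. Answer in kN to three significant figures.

A_b = π·24²/4 = 452.4 mm²; f_rv = 405 × 1000 / (4 × 452.4) = 223.8 MPa.
F'_nt = 1.3 F_nt − (F_nt / φF_nv) f_rv = 1.3·780 − (780/(0.75·579))·223.8 = 612 MPa, capped at F_nt → F'_nt = 612 MPa.
R_n = F'_nt · A_b · n = 612 × 452.4 × 4 / 1000 = 1107 kN.
Design strength φR_n = 0.75 × 1107 = 831 kN.

831 kN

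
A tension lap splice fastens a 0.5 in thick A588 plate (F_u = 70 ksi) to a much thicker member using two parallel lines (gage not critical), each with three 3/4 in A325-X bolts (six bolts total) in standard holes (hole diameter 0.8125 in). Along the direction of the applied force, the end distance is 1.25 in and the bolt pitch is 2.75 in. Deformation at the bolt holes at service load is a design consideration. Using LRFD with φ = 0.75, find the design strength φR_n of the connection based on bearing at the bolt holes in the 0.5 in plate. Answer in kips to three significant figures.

242 kips

Per bolt r_n = 1.2 l_c t F_u ≤ 2.4 d t F_u; upper limit = 2.4 × 0.75 × 0.5 × 70 = 63 kips.
Edge bolt: l_c = 1.25 − 0.8125/2 = 0.8438 in → 1.2 × 0.8438 × 0.5 × 70 = 35.44 → r_n = 35.44 kips.
Interior bolts: l_c = 2.75 − 0.8125 = 1.938 in → 1.2 × 1.938 × 0.5 × 70 = 81.37 → r_n = 63 kips.
R_n = 2 × 35.44 + 4 × 63 = 322.9 kips.
Design strength φR_n = 0.75 × 322.9 = 242 kips.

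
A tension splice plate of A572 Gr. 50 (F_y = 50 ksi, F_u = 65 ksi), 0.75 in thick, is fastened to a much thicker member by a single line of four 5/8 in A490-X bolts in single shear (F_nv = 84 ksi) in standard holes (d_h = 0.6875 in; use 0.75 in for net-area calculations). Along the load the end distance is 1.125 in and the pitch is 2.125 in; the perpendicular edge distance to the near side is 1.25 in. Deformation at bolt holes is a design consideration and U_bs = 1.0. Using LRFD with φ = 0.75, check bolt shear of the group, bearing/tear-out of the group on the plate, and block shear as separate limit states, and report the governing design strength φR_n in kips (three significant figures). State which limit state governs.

Bolt shear: A_b = π·0.625²/4 = 0.3068 in²; R_n = 84 × 0.3068 × 4 × 1 = 103.1 kips → 0.75 × 103.1 = 77.3 kips.
Bearing: edge l_c = 0.7812, r_n = 45.7 kips; interior l_c = 1.438, r_n = 73.12 kips; R_n = 45.7 + 3·73.12 = 265.1 kips → 199 kips.
Block shear: A_gv = 5.625, A_nv = 3.656, A_nt = 0.6562 in²; R_n = min(0.6F_uA_nv, 0.6F_yA_gv) + U_bs·F_u·A_nt = 185.2 kips → 139 kips.
Bolt shear governs: 77.3 kips.

77.3 kips (bolt shear governs)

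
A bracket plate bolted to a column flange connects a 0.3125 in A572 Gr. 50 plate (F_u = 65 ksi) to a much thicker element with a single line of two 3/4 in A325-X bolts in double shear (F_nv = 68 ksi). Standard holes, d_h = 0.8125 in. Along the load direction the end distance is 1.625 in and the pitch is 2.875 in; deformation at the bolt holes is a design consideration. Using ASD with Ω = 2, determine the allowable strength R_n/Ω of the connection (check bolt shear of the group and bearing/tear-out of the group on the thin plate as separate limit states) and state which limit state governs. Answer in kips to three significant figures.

33.1 kips (bearing governs)

Bolt shear: A_b = π·0.75²/4 = 0.4418 in²; R_n = 68 × 0.4418 × 2 × 2 = 120.2 kips → 120.2 / 2 = 60.1 kips.
Bearing (1.2 l_c t F_u ≤ 2.4 d t F_u): upper limit = 2.4·0.75·0.3125·65 = 36.56 kips.
  Edge l_c = 1.625 − 0.8125/2 = 1.219 → r_n = 29.71 kips; interior l_c = 2.875 − 0.8125 = 2.062 → r_n = 36.56 kips.
  R_n,bearing = 1·29.71 + 1·36.56 = 66.27 kips → 66.27 / 2 = 33.1 kips.
Bearing governs: 33.1 kips.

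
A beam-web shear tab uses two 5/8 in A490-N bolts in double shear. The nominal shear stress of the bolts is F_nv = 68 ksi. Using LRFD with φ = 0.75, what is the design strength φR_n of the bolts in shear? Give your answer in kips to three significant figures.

A_b = π × 0.625² / 4 = 0.3068 in².
R_n = F_nv · A_b · n · n_s = 68 × 0.3068 × 2 × 2 = 83.45 kips.
Design strength φR_n = 0.75 × 83.45 = 62.6 kips.

62.6 kips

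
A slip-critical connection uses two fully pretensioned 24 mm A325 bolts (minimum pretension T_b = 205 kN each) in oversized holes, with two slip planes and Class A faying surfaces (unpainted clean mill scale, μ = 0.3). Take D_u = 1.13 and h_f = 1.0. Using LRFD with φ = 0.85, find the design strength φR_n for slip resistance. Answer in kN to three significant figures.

236 kN

R_n = μ · D_u · h_f · T_b · n_s · n_b = 0.3 × 1.13 × 1.0 × 205 × 2 × 2 = 278 kN.
Design strength φR_n = 0.85 × 278 = 236 kN.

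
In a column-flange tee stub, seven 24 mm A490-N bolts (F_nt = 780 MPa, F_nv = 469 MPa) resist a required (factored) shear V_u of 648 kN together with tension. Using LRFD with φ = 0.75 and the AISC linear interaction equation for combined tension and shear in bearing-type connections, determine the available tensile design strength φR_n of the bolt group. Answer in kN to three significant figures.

A_b = π·24²/4 = 452.4 mm²; f_rv = 648 × 1000 / (7 × 452.4) = 204.6 MPa.
F'_nt = 1.3 F_nt − (F_nt / φF_nv) f_rv = 1.3·780 − (780/(0.75·469))·204.6 = 560.2 MPa, capped at F_nt → F'_nt = 560.2 MPa.
R_n = F'_nt · A_b · n = 560.2 × 452.4 × 7 / 1000 = 1774 kN.
Design strength φR_n = 0.75 × 1774 = 1330 kN.

1330 kN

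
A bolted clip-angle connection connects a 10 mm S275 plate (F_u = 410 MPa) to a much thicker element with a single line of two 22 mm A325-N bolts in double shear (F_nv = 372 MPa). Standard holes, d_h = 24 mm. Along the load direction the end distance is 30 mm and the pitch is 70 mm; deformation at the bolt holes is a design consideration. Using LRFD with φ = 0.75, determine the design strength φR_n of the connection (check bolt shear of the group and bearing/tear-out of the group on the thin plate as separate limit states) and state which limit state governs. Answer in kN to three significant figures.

229 kN (bearing governs)

Bolt shear: A_b = π·22²/4 = 380.1 mm²; R_n = 372 × 380.1 × 2 × 2 / 1000 = 565.6 kN → 0.75 × 565.6 = 424 kN.
Bearing (1.2 l_c t F_u ≤ 2.4 d t F_u): upper limit = 2.4·22·10·410 / 1000 = 216.5 kN.
  Edge l_c = 30 − 24/2 = 18 → r_n = 88.56 kN; interior l_c = 70 − 24 = 46 → r_n = 216.5 kN.
  R_n,bearing = 1·88.56 + 1·216.5 = 305 kN → 0.75 × 305 = 229 kN.
Bearing governs: 229 kN.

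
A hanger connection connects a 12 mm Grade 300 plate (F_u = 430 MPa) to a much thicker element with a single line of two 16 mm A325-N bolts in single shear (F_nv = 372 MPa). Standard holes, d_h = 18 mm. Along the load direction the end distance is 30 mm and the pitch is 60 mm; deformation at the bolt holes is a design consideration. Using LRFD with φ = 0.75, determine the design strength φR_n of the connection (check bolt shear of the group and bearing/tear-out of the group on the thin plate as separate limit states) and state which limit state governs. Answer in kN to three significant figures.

112 kN (bolt shear governs)

Bolt shear: A_b = π·16²/4 = 201.1 mm²; R_n = 372 × 201.1 × 2 × 1 / 1000 = 149.6 kN → 0.75 × 149.6 = 112 kN.
Bearing (1.2 l_c t F_u ≤ 2.4 d t F_u): upper limit = 2.4·16·12·430 / 1000 = 198.1 kN.
  Edge l_c = 30 − 18/2 = 21 → r_n = 130 kN; interior l_c = 60 − 18 = 42 → r_n = 198.1 kN.
  R_n,bearing = 1·130 + 1·198.1 = 328.2 kN → 0.75 × 328.2 = 246 kN.
Bolt shear governs: 112 kN.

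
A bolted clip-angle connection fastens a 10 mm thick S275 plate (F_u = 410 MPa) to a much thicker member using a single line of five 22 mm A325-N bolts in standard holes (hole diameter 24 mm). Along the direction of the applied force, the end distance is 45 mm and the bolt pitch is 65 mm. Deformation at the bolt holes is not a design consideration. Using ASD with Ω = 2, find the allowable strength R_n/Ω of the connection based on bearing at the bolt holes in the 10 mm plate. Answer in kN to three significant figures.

606 kN

Per bolt r_n = 1.5 l_c t F_u ≤ 3.0 d t F_u; upper limit = 3.0 × 22 × 10 × 410 / 1000 = 270.6 kN.
Edge bolt: l_c = 45 − 24/2 = 33 mm → 1.5 × 33 × 10 × 410 / 1000 = 203 → r_n = 203 kN.
Interior bolts: l_c = 65 − 24 = 41 mm → 1.5 × 41 × 10 × 410 / 1000 = 252.2 → r_n = 252.2 kN.
R_n = 1 × 203 + 4 × 252.2 = 1212 kN.
Allowable strength R_n/Ω = 1212 / 2 = 606 kN.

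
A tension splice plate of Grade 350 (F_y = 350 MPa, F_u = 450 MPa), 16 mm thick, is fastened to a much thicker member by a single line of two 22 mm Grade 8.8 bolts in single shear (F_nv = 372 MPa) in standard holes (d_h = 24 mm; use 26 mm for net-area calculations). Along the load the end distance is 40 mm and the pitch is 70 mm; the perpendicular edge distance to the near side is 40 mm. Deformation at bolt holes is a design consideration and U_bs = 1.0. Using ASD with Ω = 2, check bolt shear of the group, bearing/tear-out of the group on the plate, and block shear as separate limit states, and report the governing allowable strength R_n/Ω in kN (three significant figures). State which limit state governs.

141 kN (bolt shear governs)

Bolt shear: A_b = π·22²/4 = 380.1 mm²; R_n = 372 × 380.1 × 2 × 1 / 1000 = 282.8 kN → 282.8 / 2 = 141 kN.
Bearing: edge l_c = 28, r_n = 241.9 kN; interior l_c = 46, r_n = 380.2 kN; R_n = 241.9 + 1·380.2 = 622.1 kN → 311 kN.
Block shear: A_gv = 1760, A_nv = 1136, A_nt = 432 mm²; R_n = min(0.6F_uA_nv, 0.6F_yA_gv) + U_bs·F_u·A_nt = 501.1 kN → 251 kN.
Bolt shear governs: 141 kN.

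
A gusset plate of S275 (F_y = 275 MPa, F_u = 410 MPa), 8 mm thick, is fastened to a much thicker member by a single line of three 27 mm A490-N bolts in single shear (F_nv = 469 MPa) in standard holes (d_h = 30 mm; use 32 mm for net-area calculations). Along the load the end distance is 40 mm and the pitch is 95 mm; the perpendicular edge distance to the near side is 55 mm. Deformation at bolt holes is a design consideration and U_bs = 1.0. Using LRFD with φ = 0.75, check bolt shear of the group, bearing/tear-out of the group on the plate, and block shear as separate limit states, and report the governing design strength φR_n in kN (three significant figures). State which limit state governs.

Bolt shear: A_b = π·27²/4 = 572.6 mm²; R_n = 469 × 572.6 × 3 × 1 / 1000 = 805.6 kN → 0.75 × 805.6 = 604 kN.
Bearing: edge l_c = 25, r_n = 98.4 kN; interior l_c = 65, r_n = 212.5 kN; R_n = 98.4 + 2·212.5 = 523.5 kN → 393 kN.
Block shear: A_gv = 1840, A_nv = 1200, A_nt = 312 mm²; R_n = min(0.6F_uA_nv, 0.6F_yA_gv) + U_bs·F_u·A_nt = 423.1 kN → 317 kN.
Block shear governs: 317 kN.

317 kN (block shear governs)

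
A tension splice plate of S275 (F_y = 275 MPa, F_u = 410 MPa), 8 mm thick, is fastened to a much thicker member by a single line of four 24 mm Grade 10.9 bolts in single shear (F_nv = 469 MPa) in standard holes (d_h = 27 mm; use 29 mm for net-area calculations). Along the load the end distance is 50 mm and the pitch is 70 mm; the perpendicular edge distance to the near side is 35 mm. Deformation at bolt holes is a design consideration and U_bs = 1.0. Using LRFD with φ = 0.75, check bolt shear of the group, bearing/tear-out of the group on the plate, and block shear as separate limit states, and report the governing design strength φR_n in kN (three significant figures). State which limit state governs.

284 kN (block shear governs)

Bolt shear: A_b = π·24²/4 = 452.4 mm²; R_n = 469 × 452.4 × 4 × 1 / 1000 = 848.7 kN → 0.75 × 848.7 = 637 kN.
Bearing: edge l_c = 36.5, r_n = 143.7 kN; interior l_c = 43, r_n = 169.2 kN; R_n = 143.7 + 3·169.2 = 651.4 kN → 489 kN.
Block shear: A_gv = 2080, A_nv = 1268, A_nt = 164 mm²; R_n = min(0.6F_uA_nv, 0.6F_yA_gv) + U_bs·F_u·A_nt = 379.2 kN → 284 kN.
Block shear governs: 284 kN.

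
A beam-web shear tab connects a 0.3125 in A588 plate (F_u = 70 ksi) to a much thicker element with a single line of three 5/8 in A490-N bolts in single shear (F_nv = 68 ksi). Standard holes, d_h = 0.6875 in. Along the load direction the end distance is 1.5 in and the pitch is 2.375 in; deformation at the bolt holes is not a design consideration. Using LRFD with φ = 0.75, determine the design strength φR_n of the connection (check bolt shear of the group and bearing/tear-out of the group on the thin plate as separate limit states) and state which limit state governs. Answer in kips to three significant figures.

Bolt shear: A_b = π·0.625²/4 = 0.3068 in²; R_n = 68 × 0.3068 × 3 × 1 = 62.59 kips → 0.75 × 62.59 = 46.9 kips.
Bearing (1.5 l_c t F_u ≤ 3.0 d t F_u): upper limit = 3.0·0.625·0.3125·70 = 41.02 kips.
  Edge l_c = 1.5 − 0.6875/2 = 1.156 → r_n = 37.94 kips; interior l_c = 2.375 − 0.6875 = 1.688 → r_n = 41.02 kips.
  R_n,bearing = 1·37.94 + 2·41.02 = 120 kips → 0.75 × 120 = 90 kips.
Bolt shear governs: 46.9 kips.

46.9 kips (bolt shear governs)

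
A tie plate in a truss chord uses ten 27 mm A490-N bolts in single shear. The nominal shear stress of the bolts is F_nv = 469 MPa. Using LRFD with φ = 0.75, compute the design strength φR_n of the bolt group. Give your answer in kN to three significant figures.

A_b = π × 27² / 4 = 572.6 mm².
R_n = F_nv · A_b · n · n_s = 469 × 572.6 × 10 × 1 / 1000 = 2685 kN.
Design strength φR_n = 0.75 × 2685 = 2010 kN.

2010 kN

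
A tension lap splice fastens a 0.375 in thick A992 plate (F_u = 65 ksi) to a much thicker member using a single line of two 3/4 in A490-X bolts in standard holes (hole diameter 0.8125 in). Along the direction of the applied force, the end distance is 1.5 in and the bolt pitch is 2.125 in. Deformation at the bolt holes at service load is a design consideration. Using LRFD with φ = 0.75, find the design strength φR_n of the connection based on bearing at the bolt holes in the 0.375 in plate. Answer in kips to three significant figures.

Per bolt r_n = 1.2 l_c t F_u ≤ 2.4 d t F_u; upper limit = 2.4 × 0.75 × 0.375 × 65 = 43.87 kips.
Edge bolt: l_c = 1.5 − 0.8125/2 = 1.094 in → 1.2 × 1.094 × 0.375 × 65 = 31.99 → r_n = 31.99 kips.
Interior bolts: l_c = 2.125 − 0.8125 = 1.312 in → 1.2 × 1.312 × 0.375 × 65 = 38.39 → r_n = 38.39 kips.
R_n = 1 × 31.99 + 1 × 38.39 = 70.38 kips.
Design strength φR_n = 0.75 × 70.38 = 52.8 kips.

52.8 kips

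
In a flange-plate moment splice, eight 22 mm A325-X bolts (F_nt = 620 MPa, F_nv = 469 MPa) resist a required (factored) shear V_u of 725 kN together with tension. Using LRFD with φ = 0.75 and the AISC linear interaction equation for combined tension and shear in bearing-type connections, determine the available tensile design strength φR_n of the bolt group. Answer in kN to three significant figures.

A_b = π·22²/4 = 380.1 mm²; f_rv = 725 × 1000 / (8 × 380.1) = 238.4 MPa.
F'_nt = 1.3 F_nt − (F_nt / φF_nv) f_rv = 1.3·620 − (620/(0.75·469))·238.4 = 385.8 MPa, capped at F_nt → F'_nt = 385.8 MPa.
R_n = F'_nt · A_b · n = 385.8 × 380.1 × 8 / 1000 = 1173 kN.
Design strength φR_n = 0.75 × 1173 = 880 kN.

880 kN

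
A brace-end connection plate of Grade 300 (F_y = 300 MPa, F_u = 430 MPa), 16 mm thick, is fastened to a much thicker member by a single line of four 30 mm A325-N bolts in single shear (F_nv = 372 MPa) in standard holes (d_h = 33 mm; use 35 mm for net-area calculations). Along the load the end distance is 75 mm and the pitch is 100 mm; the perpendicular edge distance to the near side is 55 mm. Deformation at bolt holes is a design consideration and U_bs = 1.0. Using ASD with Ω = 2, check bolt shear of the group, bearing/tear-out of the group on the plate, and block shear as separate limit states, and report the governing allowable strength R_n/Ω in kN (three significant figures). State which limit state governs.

526 kN (bolt shear governs)

Bolt shear: A_b = π·30²/4 = 706.9 mm²; R_n = 372 × 706.9 × 4 × 1 / 1000 = 1052 kN → 1052 / 2 = 526 kN.
Bearing: edge l_c = 58.5, r_n = 483 kN; interior l_c = 67, r_n = 495.4 kN; R_n = 483 + 3·495.4 = 1969 kN → 985 kN.
Block shear: A_gv = 6000, A_nv = 4040, A_nt = 600 mm²; R_n = min(0.6F_uA_nv, 0.6F_yA_gv) + U_bs·F_u·A_nt = 1300 kN → 650 kN.
Bolt shear governs: 526 kN.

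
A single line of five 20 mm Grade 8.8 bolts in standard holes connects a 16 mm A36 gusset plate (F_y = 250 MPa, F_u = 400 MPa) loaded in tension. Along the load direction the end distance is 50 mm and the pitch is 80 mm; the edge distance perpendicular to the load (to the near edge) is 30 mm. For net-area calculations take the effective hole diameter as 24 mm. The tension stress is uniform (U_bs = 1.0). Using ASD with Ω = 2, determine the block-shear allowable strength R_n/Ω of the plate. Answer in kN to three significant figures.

502 kN

Shear plane L_v = 50 + 4·80 = 370 mm; A_gv = 370 × 16 = 5920 mm².
A_nv = (370 − 4.5·24) × 16 = 4192 mm².
A_nt = (30 − 0.5·24) × 16 = 288 mm².
0.6 F_u A_nv = 1006 kN; 0.6 F_y A_gv = 888 kN → shear yielding governs the shear term.
R_n = 888 + 1.0 × 400 × 288 / 1000 = 1003 kN.
Allowable strength R_n/Ω = 1003 / 2 = 502 kN.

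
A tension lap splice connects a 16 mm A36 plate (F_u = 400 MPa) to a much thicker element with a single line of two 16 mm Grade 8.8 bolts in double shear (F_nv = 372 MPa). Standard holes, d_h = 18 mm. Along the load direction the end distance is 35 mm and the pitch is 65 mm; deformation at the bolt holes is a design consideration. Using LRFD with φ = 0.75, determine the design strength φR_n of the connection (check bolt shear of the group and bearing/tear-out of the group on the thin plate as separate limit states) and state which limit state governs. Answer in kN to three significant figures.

224 kN (bolt shear governs)

Bolt shear: A_b = π·16²/4 = 201.1 mm²; R_n = 372 × 201.1 × 2 × 2 / 1000 = 299.2 kN → 0.75 × 299.2 = 224 kN.
Bearing (1.2 l_c t F_u ≤ 2.4 d t F_u): upper limit = 2.4·16·16·400 / 1000 = 245.8 kN.
  Edge l_c = 35 − 18/2 = 26 → r_n = 199.7 kN; interior l_c = 65 − 18 = 47 → r_n = 245.8 kN.
  R_n,bearing = 1·199.7 + 1·245.8 = 445.4 kN → 0.75 × 445.4 = 334 kN.
Bolt shear governs: 224 kN.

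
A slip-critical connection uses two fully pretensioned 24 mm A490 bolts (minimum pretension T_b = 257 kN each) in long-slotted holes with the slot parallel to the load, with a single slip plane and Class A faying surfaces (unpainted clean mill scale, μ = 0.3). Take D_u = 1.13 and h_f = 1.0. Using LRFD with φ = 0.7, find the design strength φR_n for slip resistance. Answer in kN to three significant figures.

R_n = μ · D_u · h_f · T_b · n_s · n_b = 0.3 × 1.13 × 1.0 × 257 × 1 × 2 = 174.2 kN.
Design strength φR_n = 0.7 × 174.2 = 122 kN.

122 kN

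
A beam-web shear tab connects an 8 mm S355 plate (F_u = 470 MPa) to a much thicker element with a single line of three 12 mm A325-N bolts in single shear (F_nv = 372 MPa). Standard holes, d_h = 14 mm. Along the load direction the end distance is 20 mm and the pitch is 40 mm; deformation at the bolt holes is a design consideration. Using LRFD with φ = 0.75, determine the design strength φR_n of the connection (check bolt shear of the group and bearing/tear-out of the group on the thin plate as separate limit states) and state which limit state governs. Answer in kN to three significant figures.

Bolt shear: A_b = π·12²/4 = 113.1 mm²; R_n = 372 × 113.1 × 3 × 1 / 1000 = 126.2 kN → 0.75 × 126.2 = 94.7 kN.
Bearing (1.2 l_c t F_u ≤ 2.4 d t F_u): upper limit = 2.4·12·8·470 / 1000 = 108.3 kN.
  Edge l_c = 20 − 14/2 = 13 → r_n = 58.66 kN; interior l_c = 40 − 14 = 26 → r_n = 108.3 kN.
  R_n,bearing = 1·58.66 + 2·108.3 = 275.2 kN → 0.75 × 275.2 = 206 kN.
Bolt shear governs: 94.7 kN.

94.7 kN (bolt shear governs)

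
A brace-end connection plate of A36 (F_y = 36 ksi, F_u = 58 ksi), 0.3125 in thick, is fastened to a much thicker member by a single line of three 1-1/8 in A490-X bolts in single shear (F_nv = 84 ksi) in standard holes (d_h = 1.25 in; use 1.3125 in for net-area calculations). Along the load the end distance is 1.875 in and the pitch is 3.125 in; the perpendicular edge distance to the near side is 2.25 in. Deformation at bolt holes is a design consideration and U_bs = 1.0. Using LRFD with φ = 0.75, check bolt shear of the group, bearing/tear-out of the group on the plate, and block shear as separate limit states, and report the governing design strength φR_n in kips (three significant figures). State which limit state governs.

61.2 kips (block shear governs)

Bolt shear: A_b = π·1.125²/4 = 0.994 in²; R_n = 84 × 0.994 × 3 × 1 = 250.5 kips → 0.75 × 250.5 = 188 kips.
Bearing: edge l_c = 1.25, r_n = 27.19 kips; interior l_c = 1.875, r_n = 40.78 kips; R_n = 27.19 + 2·40.78 = 108.8 kips → 81.6 kips.
Block shear: A_gv = 2.539, A_nv = 1.514, A_nt = 0.498 in²; R_n = min(0.6F_uA_nv, 0.6F_yA_gv) + U_bs·F_u·A_nt = 81.56 kips → 61.2 kips.
Block shear governs: 61.2 kips.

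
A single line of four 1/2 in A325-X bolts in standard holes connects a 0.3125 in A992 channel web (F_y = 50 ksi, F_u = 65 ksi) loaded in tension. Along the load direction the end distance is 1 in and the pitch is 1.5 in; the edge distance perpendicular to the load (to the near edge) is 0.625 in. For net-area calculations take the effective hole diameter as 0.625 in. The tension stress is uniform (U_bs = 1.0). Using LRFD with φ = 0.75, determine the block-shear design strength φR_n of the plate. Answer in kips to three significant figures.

Shear plane L_v = 1 + 3·1.5 = 5.5 in; A_gv = 5.5 × 0.3125 = 1.719 in².
A_nv = (5.5 − 3.5·0.625) × 0.3125 = 1.035 in².
A_nt = (0.625 − 0.5·0.625) × 0.3125 = 0.09766 in².
0.6 F_u A_nv = 40.37 kips; 0.6 F_y A_gv = 51.56 kips → shear rupture governs the shear term.
R_n = 40.37 + 1.0 × 65 × 0.09766 = 46.72 kips.
Design strength φR_n = 0.75 × 46.72 = 35 kips.

35 kips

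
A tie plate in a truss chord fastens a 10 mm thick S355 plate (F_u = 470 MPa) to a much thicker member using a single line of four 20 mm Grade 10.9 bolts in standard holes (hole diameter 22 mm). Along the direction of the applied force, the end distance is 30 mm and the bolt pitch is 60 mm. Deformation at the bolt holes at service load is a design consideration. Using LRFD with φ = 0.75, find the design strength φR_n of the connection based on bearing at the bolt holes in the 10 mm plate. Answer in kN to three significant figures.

Per bolt r_n = 1.2 l_c t F_u ≤ 2.4 d t F_u; upper limit = 2.4 × 20 × 10 × 470 / 1000 = 225.6 kN.
Edge bolt: l_c = 30 − 22/2 = 19 mm → 1.2 × 19 × 10 × 470 / 1000 = 107.2 → r_n = 107.2 kN.
Interior bolts: l_c = 60 − 22 = 38 mm → 1.2 × 38 × 10 × 470 / 1000 = 214.3 → r_n = 214.3 kN.
R_n = 1 × 107.2 + 3 × 214.3 = 750.1 kN.
Design strength φR_n = 0.75 × 750.1 = 563 kN.

563 kN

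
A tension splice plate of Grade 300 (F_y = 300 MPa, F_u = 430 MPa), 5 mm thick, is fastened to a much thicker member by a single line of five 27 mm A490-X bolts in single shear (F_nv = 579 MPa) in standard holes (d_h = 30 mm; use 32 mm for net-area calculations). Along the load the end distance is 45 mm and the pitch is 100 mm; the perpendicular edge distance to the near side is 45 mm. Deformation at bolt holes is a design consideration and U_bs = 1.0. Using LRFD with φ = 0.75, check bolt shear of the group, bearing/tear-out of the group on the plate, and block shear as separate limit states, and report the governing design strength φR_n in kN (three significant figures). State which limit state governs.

Bolt shear: A_b = π·27²/4 = 572.6 mm²; R_n = 579 × 572.6 × 5 × 1 / 1000 = 1658 kN → 0.75 × 1658 = 1240 kN.
Bearing: edge l_c = 30, r_n = 77.4 kN; interior l_c = 70, r_n = 139.3 kN; R_n = 77.4 + 4·139.3 = 634.7 kN → 476 kN.
Block shear: A_gv = 2225, A_nv = 1505, A_nt = 145 mm²; R_n = min(0.6F_uA_nv, 0.6F_yA_gv) + U_bs·F_u·A_nt = 450.6 kN → 338 kN.
Block shear governs: 338 kN.

338 kN (block shear governs)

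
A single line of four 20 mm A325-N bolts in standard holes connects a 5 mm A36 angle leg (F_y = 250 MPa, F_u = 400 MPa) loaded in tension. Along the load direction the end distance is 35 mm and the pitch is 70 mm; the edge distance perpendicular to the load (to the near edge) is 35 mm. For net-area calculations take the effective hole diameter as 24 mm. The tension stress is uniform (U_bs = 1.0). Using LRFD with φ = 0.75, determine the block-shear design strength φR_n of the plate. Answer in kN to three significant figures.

Shear plane L_v = 35 + 3·70 = 245 mm; A_gv = 245 × 5 = 1225 mm².
A_nv = (245 − 3.5·24) × 5 = 805 mm².
A_nt = (35 − 0.5·24) × 5 = 115 mm².
0.6 F_u A_nv = 193.2 kN; 0.6 F_y A_gv = 183.8 kN → shear yielding governs the shear term.
R_n = 183.8 + 1.0 × 400 × 115 / 1000 = 229.8 kN.
Design strength φR_n = 0.75 × 229.8 = 172 kN.

172 kN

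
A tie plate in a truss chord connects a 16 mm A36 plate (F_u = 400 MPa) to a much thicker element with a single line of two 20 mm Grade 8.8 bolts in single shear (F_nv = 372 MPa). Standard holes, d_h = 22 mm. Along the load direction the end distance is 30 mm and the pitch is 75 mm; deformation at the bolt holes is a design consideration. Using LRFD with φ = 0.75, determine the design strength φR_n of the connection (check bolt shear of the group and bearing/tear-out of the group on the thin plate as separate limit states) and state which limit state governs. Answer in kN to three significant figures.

Bolt shear: A_b = π·20²/4 = 314.2 mm²; R_n = 372 × 314.2 × 2 × 1 / 1000 = 233.7 kN → 0.75 × 233.7 = 175 kN.
Bearing (1.2 l_c t F_u ≤ 2.4 d t F_u): upper limit = 2.4·20·16·400 / 1000 = 307.2 kN.
  Edge l_c = 30 − 22/2 = 19 → r_n = 145.9 kN; interior l_c = 75 − 22 = 53 → r_n = 307.2 kN.
  R_n,bearing = 1·145.9 + 1·307.2 = 453.1 kN → 0.75 × 453.1 = 340 kN.
Bolt shear governs: 175 kN.

175 kN (bolt shear governs)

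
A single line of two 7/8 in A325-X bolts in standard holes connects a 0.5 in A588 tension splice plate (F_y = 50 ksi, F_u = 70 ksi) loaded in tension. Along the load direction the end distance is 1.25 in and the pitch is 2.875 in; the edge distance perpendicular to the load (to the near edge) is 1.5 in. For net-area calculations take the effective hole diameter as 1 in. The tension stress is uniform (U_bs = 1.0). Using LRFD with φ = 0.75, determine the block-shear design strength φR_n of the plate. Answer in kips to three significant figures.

Shear plane L_v = 1.25 + 1·2.875 = 4.125 in; A_gv = 4.125 × 0.5 = 2.062 in².
A_nv = (4.125 − 1.5·1) × 0.5 = 1.312 in².
A_nt = (1.5 − 0.5·1) × 0.5 = 0.5 in².
0.6 F_u A_nv = 55.12 kips; 0.6 F_y A_gv = 61.88 kips → shear rupture governs the shear term.
R_n = 55.12 + 1.0 × 70 × 0.5 = 90.12 kips.
Design strength φR_n = 0.75 × 90.12 = 67.6 kips.

67.6 kips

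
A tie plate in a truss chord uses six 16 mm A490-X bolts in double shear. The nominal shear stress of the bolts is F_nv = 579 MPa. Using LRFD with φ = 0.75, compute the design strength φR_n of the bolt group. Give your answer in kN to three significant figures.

1050 kN

A_b = π × 16² / 4 = 201.1 mm².
R_n = F_nv · A_b · n · n_s = 579 × 201.1 × 6 × 2 / 1000 = 1397 kN.
Design strength φR_n = 0.75 × 1397 = 1050 kN.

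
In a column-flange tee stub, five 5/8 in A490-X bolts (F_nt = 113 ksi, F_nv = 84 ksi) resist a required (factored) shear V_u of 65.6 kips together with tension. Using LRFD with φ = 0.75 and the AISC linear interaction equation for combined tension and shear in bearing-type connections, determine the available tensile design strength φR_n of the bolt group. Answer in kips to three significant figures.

A_b = π·0.625²/4 = 0.3068 in²; f_rv = 65.6 / (5 × 0.3068) = 42.76 ksi.
F'_nt = 1.3 F_nt − (F_nt / φF_nv) f_rv = 1.3·113 − (113/(0.75·84))·42.76 = 70.2 ksi, capped at F_nt → F'_nt = 70.2 ksi.
R_n = F'_nt · A_b · n = 70.2 × 0.3068 × 5 = 107.7 kips.
Design strength φR_n = 0.75 × 107.7 = 80.8 kips.

80.8 kips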